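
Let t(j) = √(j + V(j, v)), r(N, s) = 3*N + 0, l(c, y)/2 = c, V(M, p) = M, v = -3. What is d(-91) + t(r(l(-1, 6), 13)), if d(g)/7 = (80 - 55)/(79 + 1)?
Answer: 35/16 + 2*I*√3 ≈ 2.1875 + 3.4641*I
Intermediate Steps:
d(g) = 35/16 (d(g) = 7*((80 - 55)/(79 + 1)) = 7*(25/80) = 7*(25*(1/80)) = 7*(5/16) = 35/16)
l(c, y) = 2*c
r(N, s) = 3*N
t(j) = √2*√j (t(j) = √(j + j) = √(2*j) = √2*√j)
d(-91) + t(r(l(-1, 6), 13)) = 35/16 + √2*√(3*(2*(-1))) = 35/16 + √2*√(3*(-2)) = 35/16 + √2*√(-6) = 35/16 + √2*(I*√6) = 35/16 + 2*I*√3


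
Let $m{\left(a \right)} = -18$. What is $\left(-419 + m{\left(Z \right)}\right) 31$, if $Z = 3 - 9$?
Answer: $-13547$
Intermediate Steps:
$Z = -6$ ($Z = 3 - 9 = -6$)
$\left(-419 + m{\left(Z \right)}\right) 31 = \left(-419 - 18\right) 31 = \left(-437\right) 31 = -13547$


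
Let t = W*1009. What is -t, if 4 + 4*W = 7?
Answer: -3027/4 ≈ -756.75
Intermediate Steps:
W = 3/4 (W = -1 + (1/4)*7 = -1 + 7/4 = 3/4 ≈ 0.75000)
t = 3027/4 (t = (3/4)*1009 = 3027/4 ≈ 756.75)
-t = -1*3027/4 = -3027/4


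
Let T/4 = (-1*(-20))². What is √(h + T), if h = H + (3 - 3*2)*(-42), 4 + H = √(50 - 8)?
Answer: √(1722 + √42) ≈ 41.575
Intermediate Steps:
H = -4 + √42 (H = -4 + √(50 - 8) = -4 + √42 ≈ 2.4807)
T = 1600 (T = 4*(-1*(-20))² = 4*20² = 4*400 = 1600)
h = 122 + √42 (h = (-4 + √42) + (3 - 3*2)*(-42) = (-4 + √42) + (3 - 6)*(-42) = (-4 + √42) - 3*(-42) = (-4 + √42) + 126 = 122 + √42 ≈ 128.48)
√(h + T) = √((122 + √42) + 1600) = √(1722 + √42)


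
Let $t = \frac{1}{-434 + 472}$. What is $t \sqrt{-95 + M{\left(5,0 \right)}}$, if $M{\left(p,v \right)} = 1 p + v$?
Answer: $\frac{3 i \sqrt{10}}{38} \approx 0.24965 i$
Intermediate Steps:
$M{\left(p,v \right)} = p + v$
$t = \frac{1}{38} \approx 0.026316$
$t \sqrt{-95 + M{\left(5,0 \right)}} = \frac{\sqrt{-95 + \left(5 + 0\right)}}{38} = \frac{\sqrt{-95 + 5}}{38} = \frac{\sqrt{-90}}{38} = \frac{3 i \sqrt{10}}{38}$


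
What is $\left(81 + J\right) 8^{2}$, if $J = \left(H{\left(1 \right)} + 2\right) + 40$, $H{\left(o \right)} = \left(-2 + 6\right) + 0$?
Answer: $8128$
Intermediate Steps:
$H{\left(o \right)} = 4$ ($H{\left(o \right)} = 4 + 0 = 4$)
$J = 46$ ($J = \left(4 + 2\right) + 40 = 6 + 40 = 46$)
$\left(81 + J\right) 8^{2} = \left(81 + 46\right) 8^{2} = 127 \cdot 64 = 8128$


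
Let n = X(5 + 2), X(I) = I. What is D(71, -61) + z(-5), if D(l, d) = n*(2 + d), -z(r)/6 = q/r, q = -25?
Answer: -443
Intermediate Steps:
n = 7 (n = 5 + 2 = 7)
z(r) = 150/r (z(r) = -(-150)/r = 150/r)
D(l, d) = 14 + 7*d (D(l, d) = 7*(2 + d) = 14 + 7*d)
D(71, -61) + z(-5) = (14 + 7*(-61)) + 150/(-5) = (14 - 427) + 150*(-1/5) = -413 - 30 = -443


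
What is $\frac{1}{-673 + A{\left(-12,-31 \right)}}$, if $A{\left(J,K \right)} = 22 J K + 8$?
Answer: $\frac{1}{7519} \approx 0.000133$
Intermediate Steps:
$A{\left(J,K \right)} = 8 + 22 J K$ ($A{\left(J,K \right)} = 22 J K + 8 = 8 + 22 J K$)
$\frac{1}{-673 + A{\left(-12,-31 \right)}} = \frac{1}{-673 + \left(8 + 22 \left(-12\right) \left(-31\right)\right)} = \frac{1}{-673 + \left(8 + 8184\right)} = \frac{1}{-673 + 8192} = \frac{1}{7519}$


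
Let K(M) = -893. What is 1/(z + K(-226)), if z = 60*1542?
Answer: 1/91627 ≈ 1.0914e-5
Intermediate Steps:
z = 92520
1/(z + K(-226)) = 1/(92520 - 893) = 1/91627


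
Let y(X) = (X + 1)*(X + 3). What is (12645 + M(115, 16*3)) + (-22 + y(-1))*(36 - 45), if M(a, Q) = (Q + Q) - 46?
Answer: 12893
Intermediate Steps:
y(X) = (1 + X)*(3 + X)
M(a, Q) = -46 + 2*Q (M(a, Q) = 2*Q - 46 = -46 + 2*Q)
(12645 + M(115, 16*3)) + (-22 + y(-1))*(36 - 45) = (12645 + (-46 + 2*(16*3))) + (-22 + (3 + (-1)² + 4*(-1)))*(36 - 45) = (12645 + (-46 + 2*48)) + (-22 + (3 + 1 - 4))*(-9) = (12645 + (-46 + 96)) + (-22 + 0)*(-9) = (12645 + 50) - 22*(-9) = 12695 + 198 = 12893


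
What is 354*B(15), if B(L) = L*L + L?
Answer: 84960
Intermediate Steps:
B(L) = L + L² (B(L) = L² + L = L + L²)
354*B(15) = 354*(15*(1 + 15)) = 354*(15*16) = 354*240 = 84960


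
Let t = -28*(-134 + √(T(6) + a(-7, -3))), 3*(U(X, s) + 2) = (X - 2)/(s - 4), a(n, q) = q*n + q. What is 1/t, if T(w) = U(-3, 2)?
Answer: 201/753445 + √606/3013780 ≈ 0.00027494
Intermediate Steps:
a(n, q) = q + n*q (a(n, q) = n*q + q = q + n*q)
U(X, s) = -2 + (-2 + X)/(3*(-4 + s)) (U(X, s) = -2 + ((X - 2)/(s - 4))/3 = -2 + ((-2 + X)/(-4 + s))/3 = -2 + (-2 + X)/(3*(-4 + s)))
T(w) = -7/6 (T(w) = (22 - 3 - 6*2)/(3*(-4 + 2)) = (⅓)*(22 - 3 - 12)/(-2) = (⅓)*(-½)*7 = -7/6)
t = 3752 - 14*√606/3 (t = -28*(-134 + √(-7/6 - 3*(1 - 7))) = -28*(-134 + √(-7/6 - 3*(-6))) = -28*(-134 + √(-7/6 + 18)) = -28*(-134 + √(101/6)) = -28*(-134 + √606/6) = 3752 - 14*√606/3 ≈ 3637.1)
1/t = 1/(3752 - 14*√606/3)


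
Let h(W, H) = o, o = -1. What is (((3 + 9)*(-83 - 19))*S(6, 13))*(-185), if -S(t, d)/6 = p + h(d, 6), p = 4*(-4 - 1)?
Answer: 28531440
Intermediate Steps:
h(W, H) = -1
p = -20 (p = 4*(-5) = -20)
S(t, d) = 126 (S(t, d) = -6*(-20 - 1) = -6*(-21) = 126)
(((3 + 9)*(-83 - 19))*S(6, 13))*(-185) = (((3 + 9)*(-83 - 19))*126)*(-185) = ((12*(-102))*126)*(-185) = -1224*126*(-185) = -154224*(-185) = 28531440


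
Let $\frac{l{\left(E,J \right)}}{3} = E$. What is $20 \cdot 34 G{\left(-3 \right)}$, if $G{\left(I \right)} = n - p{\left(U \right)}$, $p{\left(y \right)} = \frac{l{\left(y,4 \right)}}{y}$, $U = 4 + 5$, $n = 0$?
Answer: $-2040$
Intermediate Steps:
$l{\left(E,J \right)} = 3 E$
$U = 9$
$p{\left(y \right)} = 3$ ($p{\left(y \right)} = \frac{3 y}{y} = 3$)
$G{\left(I \right)} = -3$ ($G{\left(I \right)} = 0 - 3 = -3$)
$20 \cdot 34 G{\left(-3 \right)} = 20 \cdot 34 \left(-3\right) = 680 \left(-3\right) = -2040$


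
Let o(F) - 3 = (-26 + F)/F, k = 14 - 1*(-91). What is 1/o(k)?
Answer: 105/394 ≈ 0.26650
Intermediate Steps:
k = 105 (k = 14 + 91 = 105)
o(F) = 3 + (-26 + F)/F
1/o(k) = 1/(4 - 26/105) = 1/(394/105) = 105/394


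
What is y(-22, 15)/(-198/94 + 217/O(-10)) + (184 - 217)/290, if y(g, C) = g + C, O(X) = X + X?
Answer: 1506293/3531910 ≈ 0.42648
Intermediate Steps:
O(X) = 2*X
y(g, C) = C + g
y(-22, 15)/(-198/94 + 217/O(-10)) + (184 - 217)/290 = (15 - 22)/(-198/94 + 217/((2*(-10)))) + (184 - 217)/290 = -7/(-198*1/94 + 217/(-20)) - 33*1/290 = -7/(-99/47 + 217*(-1/20)) - 33/290 = -7/(-99/47 - 217/20) - 33/290 = -7/(-12179/940) - 33/290 = -7*(-940/12179) - 33/290 = 6580/12179 - 33/290 = 1506293/3531910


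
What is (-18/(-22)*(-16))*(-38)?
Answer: 5472/11 ≈ 497.45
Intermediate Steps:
(-18/(-22)*(-16))*(-38) = (-18*(-1/22)*(-16))*(-38) = ((9/11)*(-16))*(-38) = -144/11*(-38) = 5472/11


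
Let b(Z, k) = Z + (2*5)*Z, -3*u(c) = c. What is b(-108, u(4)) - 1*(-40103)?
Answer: 38915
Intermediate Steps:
u(c) = -c/3
b(Z, k) = 11*Z (b(Z, k) = Z + 10*Z = 11*Z)
b(-108, u(4)) - 1*(-40103) = 11*(-108) - 1*(-40103) = -1188 + 40103 = 38915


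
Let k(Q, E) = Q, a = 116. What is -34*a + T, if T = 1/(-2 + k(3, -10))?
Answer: -3943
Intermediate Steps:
T = 1 (T = 1/(-2 + 3) = 1/1 = 1)
-34*a + T = -34*116 + 1 = -3944 + 1 = -3943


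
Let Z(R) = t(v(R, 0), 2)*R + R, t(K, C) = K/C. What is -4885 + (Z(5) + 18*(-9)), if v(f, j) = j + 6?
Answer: -5027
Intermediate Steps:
v(f, j) = 6 + j
Z(R) = 4*R (Z(R) = ((6 + 0)/2)*R + R = (6*(½))*R + R = 3*R + R = 4*R)
-4885 + (Z(5) + 18*(-9)) = -4885 + (4*5 + 18*(-9)) = -4885 + (20 - 162) = -4885 - 142 = -5027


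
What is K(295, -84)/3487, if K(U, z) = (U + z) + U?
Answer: 46/317 ≈ 0.14511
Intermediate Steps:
K(U, z) = z + 2*U
K(295, -84)/3487 = (-84 + 2*295)/3487 = (-84 + 590)*(1/3487) = 506*(1/3487) = 46/317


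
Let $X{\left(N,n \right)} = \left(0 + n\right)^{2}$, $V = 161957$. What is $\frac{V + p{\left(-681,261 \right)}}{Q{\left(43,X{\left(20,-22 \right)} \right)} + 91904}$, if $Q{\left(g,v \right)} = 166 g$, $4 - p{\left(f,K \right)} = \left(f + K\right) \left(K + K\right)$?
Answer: $\frac{127067}{33014} \approx 3.8489$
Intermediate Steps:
$p{\left(f,K \right)} = 4 - 2 K \left(K + f\right)$ ($p{\left(f,K \right)} = 4 - \left(f + K\right) \left(K + K\right) = 4 - \left(K + f\right) 2 K = 4 - 2 K \left(K + f\right)$)
$X{\left(N,n \right)} = n^{2}$
$\frac{V + p{\left(-681,261 \right)}}{Q{\left(43,X{\left(20,-22 \right)} \right)} + 91904} = \frac{161957 - \left(-4 - 355482 + 136242\right)}{166 \cdot 43 + 91904} = \frac{161957 + \left(4 - 136242 + 355482\right)}{7138 + 91904} = \frac{161957 + \left(4 - 136242 + 355482\right)}{99042} = \left(161957 + 219244\right) \frac{1}{99042} = 381201 \cdot \frac{1}{99042} = \frac{127067}{33014}$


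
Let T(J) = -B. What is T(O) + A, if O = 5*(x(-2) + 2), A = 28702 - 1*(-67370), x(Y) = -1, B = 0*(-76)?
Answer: 96072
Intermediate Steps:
B = 0
A = 96072 (A = 28702 + 67370 = 96072)
O = 5 (O = 5*(-1 + 2) = 5*1 = 5)
T(J) = 0 (T(J) = -1*0 = 0)
T(O) + A = 0 + 96072 = 96072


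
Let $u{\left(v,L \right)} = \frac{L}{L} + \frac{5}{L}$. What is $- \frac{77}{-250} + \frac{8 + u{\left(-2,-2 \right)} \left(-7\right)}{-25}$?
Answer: $- \frac{54}{125} \approx -0.432$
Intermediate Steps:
$u{\left(v,L \right)} = 1 + \frac{5}{L}$
$- \frac{77}{-250} + \frac{8 + u{\left(-2,-2 \right)} \left(-7\right)}{-25} = - \frac{77}{-250} + \frac{8 + \frac{5 - 2}{-2} \left(-7\right)}{-25} = \left(-77\right) \left(- \frac{1}{250}\right) + \left(8 + \left(- \frac{1}{2}\right) 3 \left(-7\right)\right) \left(- \frac{1}{25}\right) = \frac{77}{250} + \left(8 - - \frac{21}{2}\right) \left(- \frac{1}{25}\right) = \frac{77}{250} + \left(8 + \frac{21}{2}\right) \left(- \frac{1}{25}\right) = \frac{77}{250} + \frac{37}{2} \left(- \frac{1}{25}\right) = \frac{77}{250} - \frac{37}{50} = - \frac{54}{125}$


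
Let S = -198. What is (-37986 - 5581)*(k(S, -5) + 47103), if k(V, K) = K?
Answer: -2051918566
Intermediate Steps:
(-37986 - 5581)*(k(S, -5) + 47103) = (-37986 - 5581)*(-5 + 47103) = -43567*47098 = -2051918566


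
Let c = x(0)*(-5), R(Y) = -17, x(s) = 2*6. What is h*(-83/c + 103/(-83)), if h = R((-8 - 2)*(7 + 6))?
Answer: -12053/4980 ≈ -2.4203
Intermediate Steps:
x(s) = 12
h = -17
c = -60 (c = 12*(-5) = -60)
h*(-83/c + 103/(-83)) = -17*(-83/(-60) + 103/(-83)) = -17*(-83*(-1/60) + 103*(-1/83)) = -17*(83/60 - 103/83) = -17*709/4980 = -12053/4980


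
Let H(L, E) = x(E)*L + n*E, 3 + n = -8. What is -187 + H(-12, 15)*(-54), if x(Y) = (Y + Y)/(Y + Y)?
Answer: 9371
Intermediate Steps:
n = -11 (n = -3 - 8 = -11)
x(Y) = 1 (x(Y) = (2*Y)/((2*Y)) = (2*Y)*(1/(2*Y)) = 1)
H(L, E) = L - 11*E (H(L, E) = 1*L - 11*E = L - 11*E)
-187 + H(-12, 15)*(-54) = -187 + (-12 - 11*15)*(-54) = -187 + (-12 - 165)*(-54) = -187 - 177*(-54) = -187 + 9558 = 9371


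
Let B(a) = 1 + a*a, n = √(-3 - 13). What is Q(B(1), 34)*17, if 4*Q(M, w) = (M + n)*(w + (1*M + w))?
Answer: 595 + 1190*I ≈ 595.0 + 1190.0*I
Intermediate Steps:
n = 4*I (n = √(-16) = 4*I ≈ 4.0*I)
B(a) = 1 + a²
Q(M, w) = (M + 2*w)*(M + 4*I)/4 (Q(M, w) = ((M + 4*I)*(w + (1*M + w)))/4 = ((M + 4*I)*(w + (M + w)))/4 = ((M + 4*I)*(M + 2*w))/4 = ((M + 2*w)*(M + 4*I))/4 = (M + 2*w)*(M + 4*I)/4)
Q(B(1), 34)*17 = ((1 + 1²)²/4 + I*(1 + 1²) + (½)*(1 + 1²)*34 + 2*I*34)*17 = ((1 + 1)²/4 + I*(1 + 1) + (½)*(1 + 1)*34 + 68*I)*17 = ((¼)*2² + I*2 + (½)*2*34 + 68*I)*17 = ((¼)*4 + 2*I + 34 + 68*I)*17 = (1 + 2*I + 34 + 68*I)*17 = (35 + 70*I)*17 = 595 + 1190*I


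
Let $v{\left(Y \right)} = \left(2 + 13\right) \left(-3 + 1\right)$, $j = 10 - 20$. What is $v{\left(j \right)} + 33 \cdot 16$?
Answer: $498$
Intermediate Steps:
$j = -10$ ($j = 10 - 20 = -10$)
$v{\left(Y \right)} = -30$ ($v{\left(Y \right)} = 15 \left(-2\right) = -30$)
$v{\left(j \right)} + 33 \cdot 16 = -30 + 33 \cdot 16 = -30 + 528 = 498$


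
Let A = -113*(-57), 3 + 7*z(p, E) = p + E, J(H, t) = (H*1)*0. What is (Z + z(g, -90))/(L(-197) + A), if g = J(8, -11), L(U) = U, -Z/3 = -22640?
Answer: 475347/43708 ≈ 10.876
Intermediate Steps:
Z = 67920 (Z = -3*(-22640) = 67920)
J(H, t) = 0 (J(H, t) = H*0 = 0)
g = 0
z(p, E) = -3/7 + E/7 + p/7 (z(p, E) = -3/7 + (p + E)/7 = -3/7 + (E + p)/7 = -3/7 + (E/7 + p/7) = -3/7 + E/7 + p/7)
A = 6441
(Z + z(g, -90))/(L(-197) + A) = (67920 + (-3/7 + (⅐)*(-90) + (⅐)*0))/(-197 + 6441) = (67920 + (-3/7 - 90/7 + 0))/6244 = (67920 - 93/7)*(1/6244) = (475347/7)*(1/6244) = 475347/43708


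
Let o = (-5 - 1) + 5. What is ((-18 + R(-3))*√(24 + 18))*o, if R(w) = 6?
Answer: 12*√42 ≈ 77.769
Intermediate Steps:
o = -1 (o = -6 + 5 = -1)
((-18 + R(-3))*√(24 + 18))*o = ((-18 + 6)*√(24 + 18))*(-1) = -12*√42*(-1) = 12*√42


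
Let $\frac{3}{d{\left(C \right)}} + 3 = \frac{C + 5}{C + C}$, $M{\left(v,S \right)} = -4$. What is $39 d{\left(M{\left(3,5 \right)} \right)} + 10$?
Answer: $- \frac{686}{25} \approx -27.44$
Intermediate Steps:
$d{\left(C \right)} = \frac{3}{-3 + \frac{5 + C}{2 C}}$ ($d{\left(C \right)} = \frac{3}{-3 + \frac{C + 5}{C + C}} = \frac{3}{-3 + \frac{5 + C}{2 C}}$)
$39 d{\left(M{\left(3,5 \right)} \right)} + 10 = 39 \left(\left(-6\right) \left(-4\right) \frac{1}{-5 + 5 \left(-4\right)}\right) + 10 = 39 \left(\left(-6\right) \left(-4\right) \frac{1}{-5 - 20}\right) + 10 = 39 \left(\left(-6\right) \left(-4\right) \frac{1}{-25}\right) + 10 = 39 \left(\left(-6\right) \left(-4\right) \left(- \frac{1}{25}\right)\right) + 10 = 39 \left(- \frac{24}{25}\right) + 10 = - \frac{936}{25} + 10 = - \frac{686}{25}$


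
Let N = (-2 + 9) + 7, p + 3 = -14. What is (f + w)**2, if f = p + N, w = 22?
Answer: 361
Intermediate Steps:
p = -17 (p = -3 - 14 = -17)
N = 14 (N = 7 + 7 = 14)
f = -3 (f = -17 + 14 = -3)
(f + w)**2 = (-3 + 22)**2 = 19**2 = 361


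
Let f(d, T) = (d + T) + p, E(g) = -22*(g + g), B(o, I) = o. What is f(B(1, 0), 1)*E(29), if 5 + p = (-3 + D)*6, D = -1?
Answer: 34452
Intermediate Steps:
p = -29 (p = -5 + (-3 - 1)*6 = -5 - 4*6 = -5 - 24 = -29)
E(g) = -44*g
f(d, T) = -29 + T + d (f(d, T) = (d + T) - 29 = (T + d) - 29 = -29 + T + d)
f(B(1, 0), 1)*E(29) = (-29 + 1 + 1)*(-44*29) = -27*(-1276) = 34452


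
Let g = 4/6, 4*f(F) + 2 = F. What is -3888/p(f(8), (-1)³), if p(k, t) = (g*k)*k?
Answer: -2592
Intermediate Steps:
f(F) = -½ + F/4
g = ⅔ (g = 4*(⅙) = ⅔ ≈ 0.66667)
p(k, t) = 2*k²/3 (p(k, t) = (2*k/3)*k = 2*k²/3)
-3888/p(f(8), (-1)³) = -3888*3/(2*(-½ + (¼)*8)²) = -3888*3/(2*(-½ + 2)²) = -3888/(2*(3/2)²/3) = -3888/((⅔)*(9/4)) = -3888/3/2 = -3888*⅔ = -2592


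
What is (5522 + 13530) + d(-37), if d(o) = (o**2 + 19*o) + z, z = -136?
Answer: 19582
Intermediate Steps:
d(o) = -136 + o**2 + 19*o (d(o) = (o**2 + 19*o) - 136 = -136 + o**2 + 19*o)
(5522 + 13530) + d(-37) = (5522 + 13530) + (-136 + (-37)**2 + 19*(-37)) = 19052 + (-136 + 1369 - 703) = 19052 + 530 = 19582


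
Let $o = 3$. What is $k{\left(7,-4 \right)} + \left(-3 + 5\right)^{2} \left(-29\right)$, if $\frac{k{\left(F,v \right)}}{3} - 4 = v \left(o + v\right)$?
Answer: $-92$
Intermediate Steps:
$k{\left(F,v \right)} = 12 + 3 v \left(3 + v\right)$
$k{\left(7,-4 \right)} + \left(-3 + 5\right)^{2} \left(-29\right) = \left(12 + 3 \left(-4\right)^{2} + 9 \left(-4\right)\right) + \left(-3 + 5\right)^{2} \left(-29\right) = \left(12 + 3 \cdot 16 - 36\right) + 2^{2} \left(-29\right) = \left(12 + 48 - 36\right) + 4 \left(-29\right) = 24 - 116 = -92$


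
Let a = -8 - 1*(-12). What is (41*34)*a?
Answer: 5576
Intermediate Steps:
a = 4 (a = -8 + 12 = 4)
(41*34)*a = (41*34)*4 = 1394*4 = 5576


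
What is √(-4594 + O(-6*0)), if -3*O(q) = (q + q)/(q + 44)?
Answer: I*√4594 ≈ 67.779*I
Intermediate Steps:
O(q) = -2*q/(3*(44 + q)) (O(q) = -(q + q)/(3*(q + 44)) = -2*q/(3*(44 + q)))
√(-4594 + O(-6*0)) = √(-4594 - 2*(-6*0)/(132 + 3*(-6*0))) = √(-4594 - 2*0/(132 + 3*0)) = √(-4594 - 2*0/(132 + 0)) = √(-4594 - 2*0/132) = √(-4594 - 2*0*1/132) = √(-4594 + 0) = √(-4594) = I*√4594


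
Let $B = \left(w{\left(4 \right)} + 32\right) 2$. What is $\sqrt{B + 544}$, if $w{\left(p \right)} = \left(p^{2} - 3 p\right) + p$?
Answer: $4 \sqrt{39} \approx 24.98$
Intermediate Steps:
$w{\left(p \right)} = p^{2} - 2 p$
$B = 80$ ($B = \left(4 \left(-2 + 4\right) + 32\right) 2 = \left(4 \cdot 2 + 32\right) 2 = \left(8 + 32\right) 2 = 40 \cdot 2 = 80$)
$\sqrt{B + 544} = \sqrt{80 + 544} = \sqrt{624} = 4 \sqrt{39}$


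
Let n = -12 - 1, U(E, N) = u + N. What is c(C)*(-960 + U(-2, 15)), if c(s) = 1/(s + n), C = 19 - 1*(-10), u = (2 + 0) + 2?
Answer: -941/16 ≈ -58.813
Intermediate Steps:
u = 4 (u = 2 + 2 = 4)
U(E, N) = 4 + N
C = 29 (C = 19 + 10 = 29)
n = -13
c(s) = 1/(-13 + s) (c(s) = 1/(s - 13) = 1/(-13 + s))
c(C)*(-960 + U(-2, 15)) = (-960 + (4 + 15))/(-13 + 29) = (-960 + 19)/16 = (1/16)*(-941) = -941/16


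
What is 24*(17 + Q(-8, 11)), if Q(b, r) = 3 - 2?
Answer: 432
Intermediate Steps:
Q(b, r) = 1
24*(17 + Q(-8, 11)) = 24*(17 + 1) = 24*18 = 432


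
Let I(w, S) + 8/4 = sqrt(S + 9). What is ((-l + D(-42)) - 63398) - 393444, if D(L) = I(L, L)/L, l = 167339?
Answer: -13107800/21 - I*sqrt(33)/42 ≈ -6.2418e+5 - 0.13678*I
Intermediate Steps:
I(w, S) = -2 + sqrt(9 + S) (I(w, S) = -2 + sqrt(S + 9) = -2 + sqrt(9 + S))
D(L) = (-2 + sqrt(9 + L))/L
((-l + D(-42)) - 63398) - 393444 = ((-1*167339 + (-2 + sqrt(9 - 42))/(-42)) - 63398) - 393444 = ((-167339 - (-2 + sqrt(-33))/42) - 63398) - 393444 = ((-167339 - (-2 + I*sqrt(33))/42) - 63398) - 393444 = ((-167339 + (1/21 - I*sqrt(33)/42)) - 63398) - 393444 = ((-3514118/21 - I*sqrt(33)/42) - 63398) - 393444 = (-4845476/21 - I*sqrt(33)/42) - 393444 = -13107800/21 - I*sqrt(33)/42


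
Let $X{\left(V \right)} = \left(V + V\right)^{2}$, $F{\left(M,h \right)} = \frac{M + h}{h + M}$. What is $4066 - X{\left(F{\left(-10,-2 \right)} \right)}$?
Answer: $4062$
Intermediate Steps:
$F{\left(M,h \right)} = 1$ ($F{\left(M,h \right)} = \frac{M + h}{M + h} = 1$)
$X{\left(V \right)} = 4 V^{2}$ ($X{\left(V \right)} = \left(2 V\right)^{2} = 4 V^{2}$)
$4066 - X{\left(F{\left(-10,-2 \right)} \right)} = 4066 - 4 \cdot 1^{2} = 4066 - 4 \cdot 1 = 4066 - 4 = 4062$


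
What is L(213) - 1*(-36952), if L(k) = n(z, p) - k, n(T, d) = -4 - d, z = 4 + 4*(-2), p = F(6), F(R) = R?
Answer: 36729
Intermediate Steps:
p = 6
z = -4 (z = 4 - 8 = -4)
L(k) = -10 - k (L(k) = (-4 - 1*6) - k = (-4 - 6) - k = -10 - k)
L(213) - 1*(-36952) = (-10 - 1*213) - 1*(-36952) = (-10 - 213) + 36952 = -223 + 36952 = 36729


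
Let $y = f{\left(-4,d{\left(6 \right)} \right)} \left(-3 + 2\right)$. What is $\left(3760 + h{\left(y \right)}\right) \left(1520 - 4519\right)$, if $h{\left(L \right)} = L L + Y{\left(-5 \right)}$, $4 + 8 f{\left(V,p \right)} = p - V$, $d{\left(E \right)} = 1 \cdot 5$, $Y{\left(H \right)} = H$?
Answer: $- \frac{720794655}{64} \approx -1.1262 \cdot 10^{7}$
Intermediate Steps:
$d{\left(E \right)} = 5$
$f{\left(V,p \right)} = - \frac{1}{2} - \frac{V}{8} + \frac{p}{8}$ ($f{\left(V,p \right)} = - \frac{1}{2} + \frac{p - V}{8} = - \frac{1}{2} - \left(- \frac{p}{8} + \frac{V}{8}\right) = - \frac{1}{2} - \frac{V}{8} + \frac{p}{8}$)
$y = - \frac{5}{8}$ ($y = \left(- \frac{1}{2} - - \frac{1}{2} + \frac{1}{8} \cdot 5\right) \left(-3 + 2\right) = \left(- \frac{1}{2} + \frac{1}{2} + \frac{5}{8}\right) \left(-1\right) = \frac{5}{8} \left(-1\right) = - \frac{5}{8} \approx -0.625$)
$h{\left(L \right)} = -5 + L^{2}$ ($h{\left(L \right)} = L L - 5 = L^{2} - 5 = -5 + L^{2}$)
$\left(3760 + h{\left(y \right)}\right) \left(1520 - 4519\right) = \left(3760 - \left(5 - \left(- \frac{5}{8}\right)^{2}\right)\right) \left(1520 - 4519\right) = \left(3760 + \left(-5 + \frac{25}{64}\right)\right) \left(-2999\right) = \left(3760 - \frac{295}{64}\right) \left(-2999\right) = \frac{240345}{64} \left(-2999\right) = - \frac{720794655}{64}$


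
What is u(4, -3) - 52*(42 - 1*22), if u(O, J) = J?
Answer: -1043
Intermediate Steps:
u(4, -3) - 52*(42 - 1*22) = -3 - 52*(42 - 1*22) = -3 - 52*(42 - 22) = -3 - 52*20 = -3 - 1040 = -1043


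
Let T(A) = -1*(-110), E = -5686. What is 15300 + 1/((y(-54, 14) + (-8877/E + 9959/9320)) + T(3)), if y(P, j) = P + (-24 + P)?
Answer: 7852674987140/513248463 ≈ 15300.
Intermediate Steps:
T(A) = 110
y(P, j) = -24 + 2*P
15300 + 1/((y(-54, 14) + (-8877/E + 9959/9320)) + T(3)) = 15300 + 1/(((-24 + 2*(-54)) + (-8877/(-5686) + 9959/9320)) + 110) = 15300 + 1/(((-24 - 108) + (-8877*(-1/5686) + 9959*(1/9320))) + 110) = 15300 + 1/((-132 + (8877/5686 + 9959/9320)) + 110) = 15300 + 1/((-132 + 69680257/26496760) + 110) = 15300 + 1/(-3427892063/26496760 + 110) = 15300 + 1/(-513248463/26496760) = 15300 - 26496760/513248463 = 7852674987140/513248463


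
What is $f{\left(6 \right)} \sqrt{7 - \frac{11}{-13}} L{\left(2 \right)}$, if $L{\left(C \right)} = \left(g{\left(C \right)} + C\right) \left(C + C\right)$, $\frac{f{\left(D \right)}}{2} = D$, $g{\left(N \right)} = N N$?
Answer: $\frac{288 \sqrt{1326}}{13} \approx 806.72$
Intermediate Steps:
$g{\left(N \right)} = N^{2}$
$f{\left(D \right)} = 2 D$
$L{\left(C \right)} = 2 C \left(C + C^{2}\right)$ ($L{\left(C \right)} = \left(C^{2} + C\right) \left(C + C\right) = \left(C + C^{2}\right) 2 C = 2 C \left(C + C^{2}\right)$)
$f{\left(6 \right)} \sqrt{7 - \frac{11}{-13}} L{\left(2 \right)} = 2 \cdot 6 \sqrt{7 - \frac{11}{-13}} \cdot 2 \cdot 2^{2} \left(1 + 2\right) = 12 \sqrt{7 - - \frac{11}{13}} \cdot 2 \cdot 4 \cdot 3 = 12 \sqrt{7 + \frac{11}{13}} \cdot 24 = 12 \sqrt{\frac{102}{13}} \cdot 24 = 12 \frac{\sqrt{1326}}{13} \cdot 24 = \frac{12 \sqrt{1326}}{13} \cdot 24 = \frac{288 \sqrt{1326}}{13}$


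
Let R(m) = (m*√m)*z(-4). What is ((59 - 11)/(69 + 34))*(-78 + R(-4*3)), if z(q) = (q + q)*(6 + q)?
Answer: -3744/103 + 18432*I*√3/103 ≈ -36.349 + 309.95*I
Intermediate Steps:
z(q) = 2*q*(6 + q) (z(q) = (2*q)*(6 + q) = 2*q*(6 + q))
R(m) = -16*m^(3/2) (R(m) = (m*√m)*(2*(-4)*(6 - 4)) = m^(3/2)*(2*(-4)*2) = m^(3/2)*(-16) = -16*m^(3/2))
((59 - 11)/(69 + 34))*(-78 + R(-4*3)) = ((59 - 11)/(69 + 34))*(-78 - 16*(-24*I*√3)) = (48/103)*(-78 - (-384)*I*√3) = (48*(1/103))*(-78 - (-384)*I*√3) = 48*(-78 + 384*I*√3)/103 = -3744/103 + 18432*I*√3/103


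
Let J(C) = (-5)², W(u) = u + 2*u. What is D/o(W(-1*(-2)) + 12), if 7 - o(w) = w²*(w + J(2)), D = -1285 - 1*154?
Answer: 1439/13925 ≈ 0.10334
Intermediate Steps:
W(u) = 3*u
J(C) = 25
D = -1439 (D = -1285 - 154 = -1439)
o(w) = 7 - w²*(25 + w) (o(w) = 7 - w²*(w + 25) = 7 - w²*(25 + w))
D/o(W(-1*(-2)) + 12) = -1439/(7 - (3*(-1*(-2)) + 12)³ - 25*(3*(-1*(-2)) + 12)²) = -1439/(7 - (3*2 + 12)³ - 25*(3*2 + 12)²) = -1439/(7 - (6 + 12)³ - 25*(6 + 12)²) = -1439/(7 - 1*18³ - 25*18²) = -1439/(7 - 1*5832 - 25*324) = -1439/(7 - 5832 - 8100) = -1439/(-13925) = -1439*(-1/13925) = 1439/13925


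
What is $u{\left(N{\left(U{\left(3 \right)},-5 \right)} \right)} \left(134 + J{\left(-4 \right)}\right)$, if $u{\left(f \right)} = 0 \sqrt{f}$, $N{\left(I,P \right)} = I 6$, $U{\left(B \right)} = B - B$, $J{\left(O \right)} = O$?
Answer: $0$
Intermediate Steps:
$U{\left(B \right)} = 0$
$N{\left(I,P \right)} = 6 I$
$u{\left(f \right)} = 0$
$u{\left(N{\left(U{\left(3 \right)},-5 \right)} \right)} \left(134 + J{\left(-4 \right)}\right) = 0 \left(134 - 4\right) = 0 \cdot 130 = 0$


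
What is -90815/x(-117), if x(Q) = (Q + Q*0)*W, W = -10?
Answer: -18163/234 ≈ -77.620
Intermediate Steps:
x(Q) = -10*Q (x(Q) = (Q + Q*0)*(-10) = (Q + 0)*(-10) = Q*(-10) = -10*Q)
-90815/x(-117) = -90815/((-10*(-117))) = -90815/1170 = -90815*1/1170 = -18163/234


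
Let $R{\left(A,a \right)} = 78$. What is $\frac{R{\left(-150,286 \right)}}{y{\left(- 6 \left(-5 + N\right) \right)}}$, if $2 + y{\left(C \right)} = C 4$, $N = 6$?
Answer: $-3$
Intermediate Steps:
$y{\left(C \right)} = -2 + 4 C$ ($y{\left(C \right)} = -2 + C 4 = -2 + 4 C$)
$\frac{R{\left(-150,286 \right)}}{y{\left(- 6 \left(-5 + N\right) \right)}} = \frac{78}{-2 + 4 \left(- 6 \left(-5 + 6\right)\right)} = \frac{78}{-2 + 4 \left(\left(-6\right) 1\right)} = \frac{78}{-2 + 4 \left(-6\right)} = \frac{78}{-2 - 24} = \frac{78}{-26} = 78 \left(- \frac{1}{26}\right) = -3$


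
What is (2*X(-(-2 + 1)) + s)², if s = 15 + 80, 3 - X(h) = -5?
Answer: 12321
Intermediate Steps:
X(h) = 8 (X(h) = 3 - 1*(-5) = 3 + 5 = 8)
s = 95
(2*X(-(-2 + 1)) + s)² = (2*8 + 95)² = (16 + 95)² = 111² = 12321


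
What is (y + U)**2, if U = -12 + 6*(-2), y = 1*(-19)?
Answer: 1849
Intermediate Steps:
y = -19
U = -24 (U = -12 - 12 = -24)
(y + U)**2 = (-19 - 24)**2 = (-43)**2 = 1849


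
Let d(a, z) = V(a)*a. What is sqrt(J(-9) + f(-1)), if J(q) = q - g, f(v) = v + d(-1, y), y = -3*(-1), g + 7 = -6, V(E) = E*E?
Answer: sqrt(2) ≈ 1.4142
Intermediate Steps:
V(E) = E**2
g = -13 (g = -7 - 6 = -13)
y = 3
d(a, z) = a**3 (d(a, z) = a**2*a = a**3)
f(v) = -1 + v (f(v) = v + (-1)**3 = v - 1 = -1 + v)
J(q) = 13 + q (J(q) = q - 1*(-13) = q + 13 = 13 + q)
sqrt(J(-9) + f(-1)) = sqrt((13 - 9) + (-1 - 1)) = sqrt(4 - 2) = sqrt(2)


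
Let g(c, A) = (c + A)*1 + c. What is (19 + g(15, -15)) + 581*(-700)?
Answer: -406666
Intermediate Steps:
g(c, A) = A + 2*c (g(c, A) = (A + c)*1 + c = (A + c) + c = A + 2*c)
(19 + g(15, -15)) + 581*(-700) = (19 + (-15 + 2*15)) + 581*(-700) = (19 + (-15 + 30)) - 406700 = (19 + 15) - 406700 = 34 - 406700 = -406666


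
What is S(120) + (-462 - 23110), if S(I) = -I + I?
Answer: -23572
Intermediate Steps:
S(I) = 0
S(120) + (-462 - 23110) = 0 + (-462 - 23110) = 0 - 23572 = -23572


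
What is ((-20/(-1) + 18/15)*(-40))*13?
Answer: -11024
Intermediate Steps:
((-20/(-1) + 18/15)*(-40))*13 = ((-20*(-1) + 18*(1/15))*(-40))*13 = ((20 + 6/5)*(-40))*13 = ((106/5)*(-40))*13 = -848*13 = -11024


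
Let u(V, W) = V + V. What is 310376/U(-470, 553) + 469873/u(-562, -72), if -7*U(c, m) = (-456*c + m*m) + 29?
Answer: -123425119151/292328796 ≈ -422.21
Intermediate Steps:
u(V, W) = 2*V
U(c, m) = -29/7 - m²/7 + 456*c/7 (U(c, m) = -((-456*c + m*m) + 29)/7 = -((-456*c + m²) + 29)/7 = -((m² - 456*c) + 29)/7 = -(29 + m² - 456*c)/7 = -29/7 - m²/7 + 456*c/7)
310376/U(-470, 553) + 469873/u(-562, -72) = 310376/(-29/7 - ⅐*553² + (456/7)*(-470)) + 469873/((2*(-562))) = 310376/(-29/7 - ⅐*305809 - 214320/7) + 469873/(-1124) = 310376/(-29/7 - 43687 - 214320/7) + 469873*(-1/1124) = 310376/(-520158/7) - 469873/1124 = 310376*(-7/520158) - 469873/1124 = -1086316/260079 - 469873/1124 = -123425119151/292328796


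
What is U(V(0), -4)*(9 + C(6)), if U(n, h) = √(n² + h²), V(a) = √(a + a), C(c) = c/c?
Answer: 40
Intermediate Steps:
C(c) = 1
V(a) = √2*√a (V(a) = √(2*a) = √2*√a)
U(n, h) = √(h² + n²)
U(V(0), -4)*(9 + C(6)) = √((-4)² + (√2*√0)²)*(9 + 1) = √(16 + (√2*0)²)*10 = √(16 + 0²)*10 = √(16 + 0)*10 = √16*10 = 4*10 = 40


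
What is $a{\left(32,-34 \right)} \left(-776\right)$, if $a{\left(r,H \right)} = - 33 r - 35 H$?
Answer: $-103984$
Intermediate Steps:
$a{\left(r,H \right)} = - 35 H - 33 r$
$a{\left(32,-34 \right)} \left(-776\right) = \left(\left(-35\right) \left(-34\right) - 1056\right) \left(-776\right) = \left(1190 - 1056\right) \left(-776\right) = 134 \left(-776\right) = -103984$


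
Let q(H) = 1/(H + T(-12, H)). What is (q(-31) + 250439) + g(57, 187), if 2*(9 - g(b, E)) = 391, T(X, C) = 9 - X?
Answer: 1251262/5 ≈ 2.5025e+5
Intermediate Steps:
g(b, E) = -373/2 (g(b, E) = 9 - ½*391 = 9 - 391/2 = -373/2)
q(H) = 1/(21 + H) (q(H) = 1/(H + (9 - 1*(-12))) = 1/(H + (9 + 12)) = 1/(H + 21) = 1/(21 + H))
(q(-31) + 250439) + g(57, 187) = (1/(21 - 31) + 250439) - 373/2 = (1/(-10) + 250439) - 373/2 = (-⅒ + 250439) - 373/2 = 2504389/10 - 373/2 = 1251262/5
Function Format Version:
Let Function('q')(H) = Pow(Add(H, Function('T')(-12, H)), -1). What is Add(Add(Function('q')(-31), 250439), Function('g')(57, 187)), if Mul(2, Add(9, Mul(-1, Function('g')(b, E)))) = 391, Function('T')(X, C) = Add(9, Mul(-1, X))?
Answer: Rational(1251262, 5) ≈ 2.5025e+5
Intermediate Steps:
Function('g')(b, E) = Rational(-373, 2) (Function('g')(b, E) = Add(9, Mul(Rational(-1, 2), 391)) = Add(9, Rational(-391, 2)) = Rational(-373, 2))
Function('q')(H) = Pow(Add(21, H), -1) (Function('q')(H) = Pow(Add(H, Add(9, Mul(-1, -12))), -1) = Pow(Add(H, Add(9, 12)), -1) = Pow(Add(H, 21), -1) = Pow(Add(21, H), -1))
Add(Add(Function('q')(-31), 250439), Function('g')(57, 187)) = Add(Add(Pow(Add(21, -31), -1), 250439), Rational(-373, 2)) = Add(Add(Pow(-10, -1), 250439), Rational(-373, 2)) = Add(Add(Rational(-1, 10), 250439), Rational(-373, 2)) = Add(Rational(2504389, 10), Rational(-373, 2)) = Rational(1251262, 5)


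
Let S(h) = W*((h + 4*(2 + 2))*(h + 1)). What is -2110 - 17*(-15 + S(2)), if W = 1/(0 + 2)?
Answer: -2314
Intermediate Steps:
W = ½ (W = 1/2 = ½ ≈ 0.50000)
S(h) = (1 + h)*(16 + h)/2 (S(h) = ((h + 4*(2 + 2))*(h + 1))/2 = ((h + 4*4)*(1 + h))/2 = ((h + 16)*(1 + h))/2 = ((16 + h)*(1 + h))/2 = ((1 + h)*(16 + h))/2 = (1 + h)*(16 + h)/2)
-2110 - 17*(-15 + S(2)) = -2110 - 17*(-15 + (8 + (½)*2² + (17/2)*2)) = -2110 - 17*(-15 + (8 + (½)*4 + 17)) = -2110 - 17*(-15 + (8 + 2 + 17)) = -2110 - 17*(-15 + 27) = -2110 - 17*12 = -2110 - 1*204 = -2110 - 204 = -2314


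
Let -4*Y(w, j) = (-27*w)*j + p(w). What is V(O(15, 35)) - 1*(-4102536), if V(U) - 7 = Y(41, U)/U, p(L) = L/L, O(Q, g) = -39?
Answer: 320019941/78 ≈ 4.1028e+6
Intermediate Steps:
p(L) = 1
Y(w, j) = -1/4 + 27*j*w/4 (Y(w, j) = -((-27*w)*j + 1)/4 = -(-27*j*w + 1)/4 = -(1 - 27*j*w)/4 = -1/4 + 27*j*w/4)
V(U) = 7 + (-1/4 + 1107*U/4)/U (V(U) = 7 + (-1/4 + (27/4)*U*41)/U = 7 + (-1/4 + 1107*U/4)/U)
V(O(15, 35)) - 1*(-4102536) = (1/4)*(-1 + 1135*(-39))/(-39) - 1*(-4102536) = (1/4)*(-1/39)*(-1 - 44265) + 4102536 = (1/4)*(-1/39)*(-44266) + 4102536 = 22133/78 + 4102536 = 320019941/78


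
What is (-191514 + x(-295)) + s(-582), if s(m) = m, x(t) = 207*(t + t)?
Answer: -314226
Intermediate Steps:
x(t) = 414*t (x(t) = 207*(2*t) = 414*t)
(-191514 + x(-295)) + s(-582) = (-191514 + 414*(-295)) - 582 = (-191514 - 122130) - 582 = -313644 - 582 = -314226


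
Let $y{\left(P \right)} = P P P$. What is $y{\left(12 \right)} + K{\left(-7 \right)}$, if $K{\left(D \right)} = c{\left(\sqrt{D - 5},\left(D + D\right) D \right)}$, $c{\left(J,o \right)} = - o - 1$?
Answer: $1629$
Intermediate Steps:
$y{\left(P \right)} = P^{3}$ ($y{\left(P \right)} = P^{2} P = P^{3}$)
$c{\left(J,o \right)} = -1 - o$
$K{\left(D \right)} = -1 - 2 D^{2}$ ($K{\left(D \right)} = -1 - \left(D + D\right) D = -1 - 2 D D = -1 - 2 D^{2}$)
$y{\left(12 \right)} + K{\left(-7 \right)} = 12^{3} - \left(1 + 2 \left(-7\right)^{2}\right) = 1728 - 99 = 1629$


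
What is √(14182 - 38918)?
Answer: 4*I*√1546 ≈ 157.28*I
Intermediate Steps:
√(14182 - 38918) = √(-24736) = 4*I*√1546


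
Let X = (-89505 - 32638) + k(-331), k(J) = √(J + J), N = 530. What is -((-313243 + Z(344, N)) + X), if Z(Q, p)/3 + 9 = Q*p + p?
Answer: -113137 - I*√662 ≈ -1.1314e+5 - 25.729*I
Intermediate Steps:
k(J) = √2*√J (k(J) = √(2*J) = √2*√J)
X = -122143 + I*√662 (X = (-89505 - 32638) + √2*√(-331) = -122143 + √2*(I*√331) = -122143 + I*√662 ≈ -1.2214e+5 + 25.729*I)
Z(Q, p) = -27 + 3*p + 3*Q*p (Z(Q, p) = -27 + 3*(Q*p + p) = -27 + 3*(p + Q*p) = -27 + (3*p + 3*Q*p) = -27 + 3*p + 3*Q*p)
-((-313243 + Z(344, N)) + X) = -((-313243 + (-27 + 3*530 + 3*344*530)) + (-122143 + I*√662)) = -((-313243 + (-27 + 1590 + 546960)) + (-122143 + I*√662)) = -((-313243 + 548523) + (-122143 + I*√662)) = -(235280 + (-122143 + I*√662)) = -(113137 + I*√662) = -113137 - I*√662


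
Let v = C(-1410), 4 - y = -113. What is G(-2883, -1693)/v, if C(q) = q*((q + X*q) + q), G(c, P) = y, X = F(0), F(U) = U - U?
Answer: 13/441800 ≈ 2.9425e-5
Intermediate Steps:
y = 117 (y = 4 - 1*(-113) = 4 + 113 = 117)
F(U) = 0
X = 0
G(c, P) = 117
C(q) = 2*q**2 (C(q) = q*((q + 0*q) + q) = q*((q + 0) + q) = q*(q + q) = q*(2*q) = 2*q**2)
v = 3976200 (v = 2*(-1410)**2 = 2*1988100 = 3976200)
G(-2883, -1693)/v = 117/3976200 = 117*(1/3976200) = 13/441800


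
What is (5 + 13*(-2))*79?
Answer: -1659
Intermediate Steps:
(5 + 13*(-2))*79 = (5 - 26)*79 = -21*79 = -1659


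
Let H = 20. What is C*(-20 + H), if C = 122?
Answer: 0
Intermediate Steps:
C*(-20 + H) = 122*(-20 + 20) = 122*0 = 0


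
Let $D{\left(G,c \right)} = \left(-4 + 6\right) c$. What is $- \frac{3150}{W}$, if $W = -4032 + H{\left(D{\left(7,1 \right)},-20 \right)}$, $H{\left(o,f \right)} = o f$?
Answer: $\frac{1575}{2036} \approx 0.77358$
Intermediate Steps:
$D{\left(G,c \right)} = 2 c$
$H{\left(o,f \right)} = f o$
$W = -4072$ ($W = -4032 - 20 \cdot 2 \cdot 1 = -4032 - 40 = -4072$)
$- \frac{3150}{W} = - \frac{3150}{-4072} = \left(-3150\right) \left(- \frac{1}{4072}\right) = \frac{1575}{2036}$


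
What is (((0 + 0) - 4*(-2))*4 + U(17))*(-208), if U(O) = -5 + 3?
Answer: -6240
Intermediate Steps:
U(O) = -2
(((0 + 0) - 4*(-2))*4 + U(17))*(-208) = (((0 + 0) - 4*(-2))*4 - 2)*(-208) = ((0 + 8)*4 - 2)*(-208) = (8*4 - 2)*(-208) = (32 - 2)*(-208) = 30*(-208) = -6240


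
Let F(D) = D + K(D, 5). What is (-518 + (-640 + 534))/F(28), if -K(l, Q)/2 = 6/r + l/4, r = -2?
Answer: -156/5 ≈ -31.200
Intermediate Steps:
K(l, Q) = 6 - l/2 (K(l, Q) = -2*(6/(-2) + l/4) = -2*(6*(-1/2) + l*(1/4)) = -2*(-3 + l/4) = 6 - l/2)
F(D) = 6 + D/2 (F(D) = D + (6 - D/2) = 6 + D/2)
(-518 + (-640 + 534))/F(28) = (-518 + (-640 + 534))/(6 + (1/2)*28) = (-518 - 106)/(6 + 14) = -624/20 = -624*1/20 = -156/5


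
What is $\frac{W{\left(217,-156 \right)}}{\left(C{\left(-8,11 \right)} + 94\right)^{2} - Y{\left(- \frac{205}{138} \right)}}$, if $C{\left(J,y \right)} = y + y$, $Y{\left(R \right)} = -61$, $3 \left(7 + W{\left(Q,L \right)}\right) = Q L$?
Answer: $- \frac{1613}{1931} \approx -0.83532$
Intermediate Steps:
$W{\left(Q,L \right)} = -7 + \frac{L Q}{3}$ ($W{\left(Q,L \right)} = -7 + \frac{Q L}{3} = -7 + \frac{L Q}{3}$)
$C{\left(J,y \right)} = 2 y$
$\frac{W{\left(217,-156 \right)}}{\left(C{\left(-8,11 \right)} + 94\right)^{2} - Y{\left(- \frac{205}{138} \right)}} = \frac{-7 + \frac{1}{3} \left(-156\right) 217}{\left(2 \cdot 11 + 94\right)^{2} - -61} = \frac{-7 - 11284}{\left(22 + 94\right)^{2} + 61} = - \frac{11291}{116^{2} + 61} = - \frac{11291}{13456 + 61} = - \frac{11291}{13517} = \left(-11291\right) \frac{1}{13517} = - \frac{1613}{1931}$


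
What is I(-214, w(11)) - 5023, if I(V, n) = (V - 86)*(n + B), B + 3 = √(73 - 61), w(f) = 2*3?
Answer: -5923 - 600*√3 ≈ -6962.2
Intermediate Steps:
w(f) = 6
B = -3 + 2*√3 (B = -3 + √(73 - 61) = -3 + √12 = -3 + 2*√3 ≈ 0.46410)
I(V, n) = (-86 + V)*(-3 + n + 2*√3) (I(V, n) = (V - 86)*(n + (-3 + 2*√3)) = (-86 + V)*(-3 + n + 2*√3))
I(-214, w(11)) - 5023 = (258 - 172*√3 - 86*6 - 214*6 - 1*(-214)*(3 - 2*√3)) - 5023 = (258 - 172*√3 - 516 - 1284 + (642 - 428*√3)) - 5023 = (-900 - 600*√3) - 5023 = -5923 - 600*√3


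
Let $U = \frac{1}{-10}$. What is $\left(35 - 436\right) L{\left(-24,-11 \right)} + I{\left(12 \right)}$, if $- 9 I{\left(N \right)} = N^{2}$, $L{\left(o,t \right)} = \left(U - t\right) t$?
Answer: $\frac{480639}{10} \approx 48064.0$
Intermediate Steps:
$U = - \frac{1}{10} \approx -0.1$
$L{\left(o,t \right)} = t \left(- \frac{1}{10} - t\right)$ ($L{\left(o,t \right)} = \left(- \frac{1}{10} - t\right) t = t \left(- \frac{1}{10} - t\right)$)
$I{\left(N \right)} = - \frac{N^{2}}{9}$
$\left(35 - 436\right) L{\left(-24,-11 \right)} + I{\left(12 \right)} = \left(35 - 436\right) \left(\left(-1\right) \left(-11\right) \left(\frac{1}{10} - 11\right)\right) - \frac{12^{2}}{9} = \left(35 - 436\right) \left(\left(-1\right) \left(-11\right) \left(- \frac{109}{10}\right)\right) - 16 = \left(-401\right) \left(- \frac{1199}{10}\right) - 16 = \frac{480799}{10} - 16 = \frac{480639}{10}$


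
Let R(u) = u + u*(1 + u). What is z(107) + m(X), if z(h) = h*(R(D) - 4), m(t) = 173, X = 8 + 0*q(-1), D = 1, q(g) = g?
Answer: 66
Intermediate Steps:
X = 8 (X = 8 + 0*(-1) = 8 + 0 = 8)
z(h) = -h (z(h) = h*(1*(2 + 1) - 4) = h*(1*3 - 4) = h*(3 - 4) = h*(-1) = -h)
z(107) + m(X) = -1*107 + 173 = -107 + 173 = 66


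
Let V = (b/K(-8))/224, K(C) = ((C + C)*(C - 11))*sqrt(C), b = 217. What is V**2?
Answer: -961/757071872 ≈ -1.2694e-6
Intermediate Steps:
K(C) = 2*C**(3/2)*(-11 + C) (K(C) = ((2*C)*(-11 + C))*sqrt(C) = (2*C*(-11 + C))*sqrt(C) = 2*C**(3/2)*(-11 + C))
V = -31*I*sqrt(2)/38912 (V = (217/((2*(-8)**(3/2)*(-11 - 8))))/224 = (217/((2*(-16*I*sqrt(2))*(-19))))*(1/224) = (217/((608*I*sqrt(2))))*(1/224) = (217*(-I*sqrt(2)/1216))*(1/224) = -217*I*sqrt(2)/1216*(1/224) = -31*I*sqrt(2)/38912 ≈ -0.0011267*I)
V**2 = (-31*I*sqrt(2)/38912)**2 = -961/757071872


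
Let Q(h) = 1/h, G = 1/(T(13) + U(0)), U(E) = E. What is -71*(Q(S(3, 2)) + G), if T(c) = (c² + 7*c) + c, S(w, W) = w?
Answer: -6532/273 ≈ -23.927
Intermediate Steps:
T(c) = c² + 8*c
G = 1/273 (G = 1/(13*(8 + 13) + 0) = 1/(13*21 + 0) = 1/(273 + 0) = 1/273 ≈ 0.0036630)
-71*(Q(S(3, 2)) + G) = -71*(1/3 + 1/273) = -71*(⅓ + 1/273) = -71*92/273 = -6532/273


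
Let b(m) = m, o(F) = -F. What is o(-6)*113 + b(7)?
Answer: 685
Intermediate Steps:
o(-6)*113 + b(7) = -1*(-6)*113 + 7 = 6*113 + 7 = 678 + 7 = 685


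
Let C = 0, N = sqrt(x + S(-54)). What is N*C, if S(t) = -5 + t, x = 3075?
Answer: 0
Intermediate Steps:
N = 2*sqrt(754) (N = sqrt(3075 + (-5 - 54)) = sqrt(3075 - 59) = sqrt(3016) = 2*sqrt(754) ≈ 54.918)
N*C = (2*sqrt(754))*0 = 0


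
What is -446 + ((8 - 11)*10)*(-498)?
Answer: 14494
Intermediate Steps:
-446 + ((8 - 11)*10)*(-498) = -446 - 3*10*(-498) = -446 - 30*(-498) = -446 + 14940 = 14494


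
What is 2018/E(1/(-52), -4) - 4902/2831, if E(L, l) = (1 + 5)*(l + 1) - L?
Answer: -15876694/139315 ≈ -113.96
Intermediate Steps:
E(L, l) = 6 - L + 6*l (E(L, l) = 6*(1 + l) - L = (6 + 6*l) - L = 6 - L + 6*l)
2018/E(1/(-52), -4) - 4902/2831 = 2018/(6 - 1/(-52) + 6*(-4)) - 4902/2831 = 2018/(6 - 1*(-1/52) - 24) - 4902*1/2831 = 2018/(6 + 1/52 - 24) - 258/149 = 2018/(-935/52) - 258/149 = 2018*(-52/935) - 258/149 = -104936/935 - 258/149 = -15876694/139315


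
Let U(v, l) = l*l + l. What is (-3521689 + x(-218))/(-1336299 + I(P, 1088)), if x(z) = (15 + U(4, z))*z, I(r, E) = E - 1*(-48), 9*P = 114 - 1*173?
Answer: 13837667/1335163 ≈ 10.364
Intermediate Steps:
P = -59/9 (P = (114 - 1*173)/9 = (114 - 173)/9 = (⅑)*(-59) = -59/9 ≈ -6.5556)
I(r, E) = 48 + E (I(r, E) = E + 48 = 48 + E)
U(v, l) = l + l² (U(v, l) = l² + l = l + l²)
x(z) = z*(15 + z*(1 + z)) (x(z) = (15 + z*(1 + z))*z = z*(15 + z*(1 + z)))
(-3521689 + x(-218))/(-1336299 + I(P, 1088)) = (-3521689 - 218*(15 - 218*(1 - 218)))/(-1336299 + (48 + 1088)) = (-3521689 - 218*(15 - 218*(-217)))/(-1336299 + 1136) = (-3521689 - 218*(15 + 47306))/(-1335163) = (-3521689 - 218*47321)*(-1/1335163) = (-3521689 - 10315978)*(-1/1335163) = -13837667*(-1/1335163) = 13837667/1335163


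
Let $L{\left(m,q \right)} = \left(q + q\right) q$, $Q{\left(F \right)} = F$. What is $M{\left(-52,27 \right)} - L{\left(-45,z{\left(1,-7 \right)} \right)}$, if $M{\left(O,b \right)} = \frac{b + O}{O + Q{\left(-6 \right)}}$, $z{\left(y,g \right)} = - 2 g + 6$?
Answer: $- \frac{46375}{58} \approx -799.57$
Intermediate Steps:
$z{\left(y,g \right)} = 6 - 2 g$
$L{\left(m,q \right)} = 2 q^{2}$ ($L{\left(m,q \right)} = 2 q q = 2 q^{2}$)
$M{\left(O,b \right)} = \frac{O + b}{-6 + O}$ ($M{\left(O,b \right)} = \frac{b + O}{O - 6} = \frac{O + b}{-6 + O}$)
$M{\left(-52,27 \right)} - L{\left(-45,z{\left(1,-7 \right)} \right)} = \frac{-52 + 27}{-6 - 52} - 2 \left(6 - -14\right)^{2} = \frac{1}{-58} \left(-25\right) - 2 \left(6 + 14\right)^{2} = \left(- \frac{1}{58}\right) \left(-25\right) - 2 \cdot 20^{2} = \frac{25}{58} - 2 \cdot 400 = \frac{25}{58} - 800 = - \frac{46375}{58}$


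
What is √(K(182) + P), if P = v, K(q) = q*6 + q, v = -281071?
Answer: I*√279797 ≈ 528.96*I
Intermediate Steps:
K(q) = 7*q (K(q) = 6*q + q = 7*q)
P = -281071
√(K(182) + P) = √(7*182 - 281071) = √(1274 - 281071) = √(-279797) = I*√279797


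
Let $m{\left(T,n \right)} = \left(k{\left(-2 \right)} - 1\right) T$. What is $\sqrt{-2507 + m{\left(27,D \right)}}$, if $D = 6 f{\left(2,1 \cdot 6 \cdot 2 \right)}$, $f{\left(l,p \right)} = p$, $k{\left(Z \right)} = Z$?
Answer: $2 i \sqrt{647} \approx 50.872 i$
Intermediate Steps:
$D = 72$ ($D = 6 \cdot 1 \cdot 6 \cdot 2 = 6 \cdot 6 \cdot 2 = 6 \cdot 12 = 72$)
$m{\left(T,n \right)} = - 3 T$ ($m{\left(T,n \right)} = \left(-2 - 1\right) T = - 3 T$)
$\sqrt{-2507 + m{\left(27,D \right)}} = \sqrt{-2507 - 81} = \sqrt{-2588} = 2 i \sqrt{647}$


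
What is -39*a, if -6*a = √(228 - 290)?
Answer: 13*I*√62/2 ≈ 51.181*I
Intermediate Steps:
a = -I*√62/6 (a = -√(228 - 290)/6 = -I*√62/6 ≈ -1.3123*I)
-39*a = -(-13)*I*√62/2 = 13*I*√62/2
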